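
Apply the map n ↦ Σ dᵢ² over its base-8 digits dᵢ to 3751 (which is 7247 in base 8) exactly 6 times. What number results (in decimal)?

4

3751 = (7,2,4,7)_8 → 7² + 2² + 4² + 7² = 49 + 4 + 16 + 49 = 118
118 = (1,6,6)_8 → 1² + 6² + 6² = 1 + 36 + 36 = 73
73 = (1,1,1)_8 → 1² + 1² + 1² = 1 + 1 + 1 = 3
3 = (3)_8 → 3² = 9
9 = (1,1)_8 → 1² + 1² = 1 + 1 = 2
2 = (2)_8 → 2² = 4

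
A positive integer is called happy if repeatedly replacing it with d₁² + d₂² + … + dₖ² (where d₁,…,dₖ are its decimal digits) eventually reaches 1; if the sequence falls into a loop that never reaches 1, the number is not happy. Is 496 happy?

496 → 133
133 → 19
19 → 82
82 → 68
68 → 100
100 → 1  — reached 1.

happy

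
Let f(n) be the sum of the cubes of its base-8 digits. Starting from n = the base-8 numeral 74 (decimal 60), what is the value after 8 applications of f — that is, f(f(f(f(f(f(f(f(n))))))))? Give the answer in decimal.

476

60 = (7,4)_8 → 407
407 = (6,2,7)_8 → 567
567 = (1,0,6,7)_8 → 560
560 = (1,0,6,0)_8 → 217
217 = (3,3,1)_8 → 55
55 = (6,7)_8 → 559
559 = (1,0,5,7)_8 → 469
469 = (7,2,5)_8 → 476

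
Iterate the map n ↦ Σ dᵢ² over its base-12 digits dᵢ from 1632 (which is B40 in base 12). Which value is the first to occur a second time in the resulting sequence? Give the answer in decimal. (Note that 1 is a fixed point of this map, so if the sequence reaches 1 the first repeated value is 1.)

1632 = (11,4,0)_12 → 11² + 4² + 0² = 137
137 = (11,5)_12 → 11² + 5² = 146
146 = (1,0,2)_12 → 1² + 0² + 2² = 5
5 = (5)_12 → 5² = 25
25 = (2,1)_12 → 2² + 1² = 5  — 5 already appeared earlier.

5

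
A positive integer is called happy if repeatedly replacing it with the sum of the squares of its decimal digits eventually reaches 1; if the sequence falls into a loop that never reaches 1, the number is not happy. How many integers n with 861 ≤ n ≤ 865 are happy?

1

861: 861 → 101 → 2 → 4 → 16 → 37 → 58 → 89 → 145 → 42 → 20 → 4  (repeats 4)
862: 862 → 104 → 17 → 50 → 25 → 29 → 85 → 89 → 145 → 42 → 20 → 4 → 16 → 37 → 58 → 89  (repeats 89)
863: 863 → 109 → 82 → 68 → 100 → 1  (reaches 1)
864: 864 → 116 → 38 → 73 → 58 → 89 → 145 → 42 → 20 → 4 → 16 → 37 → 58  (repeats 58)
865: 865 → 125 → 30 → 9 → 81 → 65 → 61 → 37 → 58 → 89 → 145 → 42 → 20 → 4 → 16 → 37  (repeats 37)
happy: 863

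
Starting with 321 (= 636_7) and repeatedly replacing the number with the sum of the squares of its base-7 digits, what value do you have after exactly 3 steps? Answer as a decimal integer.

321 = (6,3,6)_7 → 6² + 3² + 6² = 36 + 9 + 36 = 81
81 = (1,4,4)_7 → 1² + 4² + 4² = 1 + 16 + 16 = 33
33 = (4,5)_7 → 4² + 5² = 16 + 25 = 41

41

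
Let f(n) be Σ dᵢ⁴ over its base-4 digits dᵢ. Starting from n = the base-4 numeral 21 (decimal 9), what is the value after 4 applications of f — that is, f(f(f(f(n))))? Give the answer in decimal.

9 = (2,1)_4 → 2⁴ + 1⁴ = 17
17 = (1,0,1)_4 → 1⁴ + 0⁴ + 1⁴ = 2
2 = (2)_4 → 2⁴ = 16
16 = (1,0,0)_4 → 1⁴ + 0⁴ + 0⁴ = 1

1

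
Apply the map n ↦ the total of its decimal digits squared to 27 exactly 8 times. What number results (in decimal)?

27 → 2² + 7² = 4 + 49 = 53
53 → 5² + 3² = 25 + 9 = 34
34 → 3² + 4² = 9 + 16 = 25
25 → 2² + 5² = 4 + 25 = 29
29 → 2² + 9² = 4 + 81 = 85
85 → 8² + 5² = 64 + 25 = 89
89 → 8² + 9² = 64 + 81 = 145
145 → 1² + 4² + 5² = 1 + 16 + 25 = 42

42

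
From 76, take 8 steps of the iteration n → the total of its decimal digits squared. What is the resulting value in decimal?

37

76 → 7² + 6² = 85
85 → 8² + 5² = 89
89 → 8² + 9² = 145
145 → 1² + 4² + 5² = 42
42 → 4² + 2² = 20
20 → 2² + 0² = 4
4 → 4² = 16
16 → 1² + 6² = 37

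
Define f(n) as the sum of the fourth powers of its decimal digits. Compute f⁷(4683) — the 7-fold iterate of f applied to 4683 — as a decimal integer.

4683 → 4⁴ + 6⁴ + 8⁴ + 3⁴ = 5729
5729 → 5⁴ + 7⁴ + 2⁴ + 9⁴ = 9603
9603 → 9⁴ + 6⁴ + 0⁴ + 3⁴ = 7938
7938 → 7⁴ + 9⁴ + 3⁴ + 8⁴ = 13139
13139 → 1⁴ + 3⁴ + 1⁴ + 3⁴ + 9⁴ = 6725
6725 → 6⁴ + 7⁴ + 2⁴ + 5⁴ = 4338
4338 → 4⁴ + 3⁴ + 3⁴ + 8⁴ = 4514

4514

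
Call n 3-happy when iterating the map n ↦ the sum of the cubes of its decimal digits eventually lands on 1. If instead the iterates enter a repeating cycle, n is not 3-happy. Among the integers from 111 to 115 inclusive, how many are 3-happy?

1

111: 111 → 3 → 27 → 351 → 153 → 153  (repeats 153)
112: 112 → 10 → 1  (reaches 1)
113: 113 → 29 → 737 → 713 → 371 → 371  (repeats 371)
114: 114 → 66 → 432 → 99 → 1458 → 702 → 351 → 153 → 153  (repeats 153)
115: 115 → 127 → 352 → 160 → 217 → 352  (repeats 352)
3-happy: 112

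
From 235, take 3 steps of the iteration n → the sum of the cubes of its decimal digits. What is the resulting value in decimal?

235 → 2³ + 3³ + 5³ = 160
160 → 1³ + 6³ + 0³ = 217
217 → 2³ + 1³ + 7³ = 352

352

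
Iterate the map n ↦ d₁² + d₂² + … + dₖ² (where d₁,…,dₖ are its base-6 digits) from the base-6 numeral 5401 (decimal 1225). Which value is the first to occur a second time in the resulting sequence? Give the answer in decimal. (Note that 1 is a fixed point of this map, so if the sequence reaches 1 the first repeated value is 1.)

1225 = (5,4,0,1)_6 → 5² + 4² + 0² + 1² = 42
42 = (1,1,0)_6 → 1² + 1² + 0² = 2
2 = (2)_6 → 2² = 4
4 = (4)_6 → 4² = 16
16 = (2,4)_6 → 2² + 4² = 20
20 = (3,2)_6 → 3² + 2² = 13
13 = (2,1)_6 → 2² + 1² = 5
5 = (5)_6 → 5² = 25
25 = (4,1)_6 → 4² + 1² = 17
17 = (2,5)_6 → 2² + 5² = 29
29 = (4,5)_6 → 4² + 5² = 41
41 = (1,0,5)_6 → 1² + 0² + 5² = 26
26 = (4,2)_6 → 4² + 2² = 20  — 20 already appeared earlier.

20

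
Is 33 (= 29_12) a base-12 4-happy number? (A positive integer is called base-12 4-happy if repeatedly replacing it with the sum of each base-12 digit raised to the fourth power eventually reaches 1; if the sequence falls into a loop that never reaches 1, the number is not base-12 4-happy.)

not base-12 4-happy

33 = (2,9)_12 → 2⁴ + 9⁴ = 16 + 6561 = 6577
6577 = (3,9,8,1)_12 → 3⁴ + 9⁴ + 8⁴ + 1⁴ = 81 + 6561 + 4096 + 1 = 10739
10739 = (6,2,6,11)_12 → 6⁴ + 2⁴ + 6⁴ + 11⁴ = 1296 + 16 + 1296 + 14641 = 17249
17249 = (9,11,9,5)_12 → 9⁴ + 11⁴ + 9⁴ + 5⁴ = 6561 + 14641 + 6561 + 625 = 28388
28388 = (1,4,5,1,8)_12 → 1⁴ + 4⁴ + 5⁴ + 1⁴ + 8⁴ = 1 + 256 + 625 + 1 + 4096 = 4979
4979 = (2,10,6,11)_12 → 2⁴ + 10⁴ + 6⁴ + 11⁴ = 16 + 10000 + 1296 + 14641 = 25953
25953 = (1,3,0,2,9)_12 → 1⁴ + 3⁴ + 0⁴ + 2⁴ + 9⁴ = 1 + 81 + 0 + 16 + 6561 = 6659
6659 = (3,10,2,11)_12 → 3⁴ + 10⁴ + 2⁴ + 11⁴ = 81 + 10000 + 16 + 14641 = 24738
24738 = (1,2,3,9,6)_12 → 1⁴ + 2⁴ + 3⁴ + 9⁴ + 6⁴ = 1 + 16 + 81 + 6561 + 1296 = 7955
7955 = (4,7,2,11)_12 → 4⁴ + 7⁴ + 2⁴ + 11⁴ = 256 + 2401 + 16 + 14641 = 17314
17314 = (10,0,2,10)_12 → 10⁴ + 0⁴ + 2⁴ + 10⁴ = 10000 + 0 + 16 + 10000 = 20016
20016 = (11,7,0,0)_12 → 11⁴ + 7⁴ + 0⁴ + 0⁴ = 14641 + 2401 + 0 + 0 = 17042
17042 = (9,10,4,2)_12 → 9⁴ + 10⁴ + 4⁴ + 2⁴ = 6561 + 10000 + 256 + 16 = 16833
16833 = (9,8,10,9)_12 → 9⁴ + 8⁴ + 10⁴ + 9⁴ = 6561 + 4096 + 10000 + 6561 = 27218
27218 = (1,3,9,0,2)_12 → 1⁴ + 3⁴ + 9⁴ + 0⁴ + 2⁴ = 1 + 81 + 6561 + 0 + 16 = 6659  — 6659 already seen; the sequence cycles without reaching 1.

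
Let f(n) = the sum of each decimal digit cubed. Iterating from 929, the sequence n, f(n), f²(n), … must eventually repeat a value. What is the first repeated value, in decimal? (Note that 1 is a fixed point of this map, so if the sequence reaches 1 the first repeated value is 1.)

929 → 9³ + 2³ + 9³ = 729 + 8 + 729 = 1466
1466 → 1³ + 4³ + 6³ + 6³ = 1 + 64 + 216 + 216 = 497
497 → 4³ + 9³ + 7³ = 64 + 729 + 343 = 1136
1136 → 1³ + 1³ + 3³ + 6³ = 1 + 1 + 27 + 216 = 245
245 → 2³ + 4³ + 5³ = 8 + 64 + 125 = 197
197 → 1³ + 9³ + 7³ = 1 + 729 + 343 = 1073
1073 → 1³ + 0³ + 7³ + 3³ = 1 + 0 + 343 + 27 = 371
371 → 3³ + 7³ + 1³ = 27 + 343 + 1 = 371  — 371 already appeared earlier.

371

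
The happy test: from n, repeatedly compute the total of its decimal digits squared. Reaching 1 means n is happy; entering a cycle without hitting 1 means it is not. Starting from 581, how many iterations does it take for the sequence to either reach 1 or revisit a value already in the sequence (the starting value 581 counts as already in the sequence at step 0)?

581 → 5² + 8² + 1² = 90
90 → 9² + 0² = 81
81 → 8² + 1² = 65
65 → 6² + 5² = 61
61 → 6² + 1² = 37
37 → 3² + 7² = 58
58 → 5² + 8² = 89
89 → 8² + 9² = 145
145 → 1² + 4² + 5² = 42
42 → 4² + 2² = 20
20 → 2² + 0² = 4
4 → 4² = 16
16 → 1² + 6² = 37  — 37 repeats.
That took 13 steps.

13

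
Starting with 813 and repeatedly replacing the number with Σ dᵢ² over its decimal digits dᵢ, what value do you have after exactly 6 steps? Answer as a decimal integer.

813 → 8² + 1² + 3² = 74
74 → 7² + 4² = 65
65 → 6² + 5² = 61
61 → 6² + 1² = 37
37 → 3² + 7² = 58
58 → 5² + 8² = 89

89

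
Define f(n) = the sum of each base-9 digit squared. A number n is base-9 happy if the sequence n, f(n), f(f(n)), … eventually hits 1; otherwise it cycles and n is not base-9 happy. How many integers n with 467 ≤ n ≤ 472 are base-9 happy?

467: 467 → 125 → 81 → 1  — base-9 happy
468: 468 → 74 → 68 → 74  — not base-9 happy
469: 469 → 75 → 73 → 65 → 53 → 89 → 65  — not base-9 happy
470: 470 → 78 → 100 → 6 → 36 → 16 → 50 → 50  — not base-9 happy
471: 471 → 83 → 5 → 25 → 53 → 89 → 65 → 53  — not base-9 happy
472: 472 → 90 → 2 → 4 → 16 → 50 → 50  — not base-9 happy
base-9 happy: 467

1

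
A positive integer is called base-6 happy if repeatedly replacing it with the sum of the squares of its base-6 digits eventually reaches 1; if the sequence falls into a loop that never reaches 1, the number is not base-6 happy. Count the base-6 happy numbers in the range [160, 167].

160: 160 → 36 → 1  — base-6 happy
161: 161 → 45 → 11 → 26 → 20 → 13 → 5 → 25 → 17 → 29 → 41 → 26  — not base-6 happy
162: 162 → 25 → 17 → 29 → 41 → 26 → 20 → 13 → 5 → 25  — not base-6 happy
163: 163 → 26 → 20 → 13 → 5 → 25 → 17 → 29 → 41 → 26  — not base-6 happy
164: 164 → 29 → 41 → 26 → 20 → 13 → 5 → 25 → 17 → 29  — not base-6 happy
165: 165 → 34 → 41 → 26 → 20 → 13 → 5 → 25 → 17 → 29 → 41  — not base-6 happy
166: 166 → 41 → 26 → 20 → 13 → 5 → 25 → 17 → 29 → 41  — not base-6 happy
167: 167 → 50 → 9 → 10 → 17 → 29 → 41 → 26 → 20 → 13 → 5 → 25 → 17  — not base-6 happy
base-6 happy: 160

1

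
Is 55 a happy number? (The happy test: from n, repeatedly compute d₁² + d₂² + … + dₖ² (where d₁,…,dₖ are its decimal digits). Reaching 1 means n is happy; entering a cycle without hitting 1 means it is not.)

not happy

55 → 5² + 5² = 50
50 → 5² + 0² = 25
25 → 2² + 5² = 29
29 → 2² + 9² = 85
85 → 8² + 5² = 89
89 → 8² + 9² = 145
145 → 1² + 4² + 5² = 42
42 → 4² + 2² = 20
20 → 2² + 0² = 4
4 → 4² = 16
16 → 1² + 6² = 37
37 → 3² + 7² = 58
58 → 5² + 8² = 89  — 89 already seen; the sequence cycles without reaching 1.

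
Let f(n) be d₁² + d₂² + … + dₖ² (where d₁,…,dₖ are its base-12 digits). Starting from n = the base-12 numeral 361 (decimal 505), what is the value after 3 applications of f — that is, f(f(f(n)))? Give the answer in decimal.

505 = (3,6,1)_12 → 3² + 6² + 1² = 46
46 = (3,10)_12 → 3² + 10² = 109
109 = (9,1)_12 → 9² + 1² = 82

82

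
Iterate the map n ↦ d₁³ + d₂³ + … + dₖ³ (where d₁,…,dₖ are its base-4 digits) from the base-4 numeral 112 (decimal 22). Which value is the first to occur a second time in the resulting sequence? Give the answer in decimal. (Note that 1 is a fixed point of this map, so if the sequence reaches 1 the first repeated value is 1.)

1

22 = (1,1,2)_4 → 1³ + 1³ + 2³ = 1 + 1 + 8 = 10
10 = (2,2)_4 → 2³ + 2³ = 8 + 8 = 16
16 = (1,0,0)_4 → 1³ + 0³ + 0³ = 1 + 0 + 0 = 1  — reached the fixed point 1.
1 → 1, so 1 is the first repeated value.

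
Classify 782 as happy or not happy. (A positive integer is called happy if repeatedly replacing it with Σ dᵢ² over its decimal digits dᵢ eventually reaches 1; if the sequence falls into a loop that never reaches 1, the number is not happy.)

782 → 7² + 8² + 2² = 49 + 64 + 4 = 117
117 → 1² + 1² + 7² = 1 + 1 + 49 = 51
51 → 5² + 1² = 25 + 1 = 26
26 → 2² + 6² = 4 + 36 = 40
40 → 4² + 0² = 16 + 0 = 16
16 → 1² + 6² = 1 + 36 = 37
37 → 3² + 7² = 9 + 49 = 58
58 → 5² + 8² = 25 + 64 = 89
89 → 8² + 9² = 64 + 81 = 145
145 → 1² + 4² + 5² = 1 + 16 + 25 = 42
42 → 4² + 2² = 16 + 4 = 20
20 → 2² + 0² = 4 + 0 = 4
4 → 4² = 16  — 16 already seen; the sequence cycles without reaching 1.

not happy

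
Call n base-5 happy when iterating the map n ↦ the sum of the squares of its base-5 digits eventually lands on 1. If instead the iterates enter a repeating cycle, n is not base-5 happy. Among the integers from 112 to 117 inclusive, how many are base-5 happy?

112: 112 → 24 → 32 → 6 → 2 → 4 → 16 → 10 → 4  — not base-5 happy
113: 113 → 29 → 17 → 13 → 13  — not base-5 happy
114: 114 → 36 → 6 → 2 → 4 → 16 → 10 → 4  — not base-5 happy
115: 115 → 25 → 1  — base-5 happy
116: 116 → 26 → 2 → 4 → 16 → 10 → 4  — not base-5 happy
117: 117 → 29 → 17 → 13 → 13  — not base-5 happy
base-5 happy: 115

1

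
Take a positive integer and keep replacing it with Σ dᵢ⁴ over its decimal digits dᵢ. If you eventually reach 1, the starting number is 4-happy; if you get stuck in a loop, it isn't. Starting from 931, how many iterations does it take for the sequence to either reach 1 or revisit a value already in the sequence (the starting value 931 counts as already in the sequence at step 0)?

13

931 → 9⁴ + 3⁴ + 1⁴ = 6643
6643 → 6⁴ + 6⁴ + 4⁴ + 3⁴ = 2929
2929 → 2⁴ + 9⁴ + 2⁴ + 9⁴ = 13154
13154 → 1⁴ + 3⁴ + 1⁴ + 5⁴ + 4⁴ = 964
964 → 9⁴ + 6⁴ + 4⁴ = 8113
8113 → 8⁴ + 1⁴ + 1⁴ + 3⁴ = 4179
4179 → 4⁴ + 1⁴ + 7⁴ + 9⁴ = 9219
9219 → 9⁴ + 2⁴ + 1⁴ + 9⁴ = 13139
13139 → 1⁴ + 3⁴ + 1⁴ + 3⁴ + 9⁴ = 6725
6725 → 6⁴ + 7⁴ + 2⁴ + 5⁴ = 4338
4338 → 4⁴ + 3⁴ + 3⁴ + 8⁴ = 4514
4514 → 4⁴ + 5⁴ + 1⁴ + 4⁴ = 1138
1138 → 1⁴ + 1⁴ + 3⁴ + 8⁴ = 4179  — 4179 repeats.
That took 13 steps.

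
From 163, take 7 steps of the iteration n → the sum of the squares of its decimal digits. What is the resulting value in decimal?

163 → 46
46 → 52
52 → 29
29 → 85
85 → 89
89 → 145
145 → 42

42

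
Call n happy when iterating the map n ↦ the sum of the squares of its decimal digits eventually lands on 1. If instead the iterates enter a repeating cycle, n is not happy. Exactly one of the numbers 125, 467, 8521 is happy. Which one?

8521

125: 125 → 30 → 9 → 81 → 65 → 61 → 37 → 58 → 89 → 145 → 42 → 20 → 4 → 16 → 37  — repeats 37 (not happy)
467: 467 → 101 → 2 → 4 → 16 → 37 → 58 → 89 → 145 → 42 → 20 → 4  — repeats 4 (not happy)
8521: 8521 → 94 → 97 → 130 → 10 → 1  — reaches 1 (happy)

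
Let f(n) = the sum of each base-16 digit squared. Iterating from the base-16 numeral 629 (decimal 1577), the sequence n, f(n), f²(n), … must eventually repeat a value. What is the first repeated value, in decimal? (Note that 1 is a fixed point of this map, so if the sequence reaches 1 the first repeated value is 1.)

1577 = (6,2,9)_16 → 6² + 2² + 9² = 36 + 4 + 81 = 121
121 = (7,9)_16 → 7² + 9² = 49 + 81 = 130
130 = (8,2)_16 → 8² + 2² = 64 + 4 = 68
68 = (4,4)_16 → 4² + 4² = 16 + 16 = 32
32 = (2,0)_16 → 2² + 0² = 4 + 0 = 4
4 = (4)_16 → 4² = 16
16 = (1,0)_16 → 1² + 0² = 1 + 0 = 1  — reached the fixed point 1.
1 → 1, so 1 is the first repeated value.

1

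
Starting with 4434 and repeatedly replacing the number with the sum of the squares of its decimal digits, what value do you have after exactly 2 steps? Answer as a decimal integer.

74

4434 → 57
57 → 74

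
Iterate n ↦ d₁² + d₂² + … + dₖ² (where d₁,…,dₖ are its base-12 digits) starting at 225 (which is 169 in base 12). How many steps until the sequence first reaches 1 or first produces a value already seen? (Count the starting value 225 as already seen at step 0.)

11

225 = (1,6,9)_12 → 1² + 6² + 9² = 1 + 36 + 81 = 118
118 = (9,10)_12 → 9² + 10² = 81 + 100 = 181
181 = (1,3,1)_12 → 1² + 3² + 1² = 1 + 9 + 1 = 11
11 = (11)_12 → 11² = 121
121 = (10,1)_12 → 10² + 1² = 100 + 1 = 101
101 = (8,5)_12 → 8² + 5² = 64 + 25 = 89
89 = (7,5)_12 → 7² + 5² = 49 + 25 = 74
74 = (6,2)_12 → 6² + 2² = 36 + 4 = 40
40 = (3,4)_12 → 3² + 4² = 9 + 16 = 25
25 = (2,1)_12 → 2² + 1² = 4 + 1 = 5
5 = (5)_12 → 5² = 25  — 25 repeats.
That took 11 steps.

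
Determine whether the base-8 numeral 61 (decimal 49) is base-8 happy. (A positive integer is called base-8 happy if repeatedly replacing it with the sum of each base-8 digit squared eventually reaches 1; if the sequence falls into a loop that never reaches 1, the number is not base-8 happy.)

49 = (6,1)_8 → 6² + 1² = 37
37 = (4,5)_8 → 4² + 5² = 41
41 = (5,1)_8 → 5² + 1² = 26
26 = (3,2)_8 → 3² + 2² = 13
13 = (1,5)_8 → 1² + 5² = 26  — 26 already seen; the sequence cycles without reaching 1.

not base-8 happy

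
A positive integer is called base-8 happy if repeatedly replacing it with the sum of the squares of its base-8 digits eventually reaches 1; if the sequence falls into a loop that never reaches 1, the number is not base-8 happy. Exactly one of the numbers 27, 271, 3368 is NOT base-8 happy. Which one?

27: 27 → 18 → 8 → 1  — reaches 1 (base-8 happy)
271: 271 → 66 → 5 → 25 → 10 → 5  — repeats 5 (not base-8 happy)
3368: 3368 → 77 → 27 → 18 → 8 → 1  — reaches 1 (base-8 happy)

271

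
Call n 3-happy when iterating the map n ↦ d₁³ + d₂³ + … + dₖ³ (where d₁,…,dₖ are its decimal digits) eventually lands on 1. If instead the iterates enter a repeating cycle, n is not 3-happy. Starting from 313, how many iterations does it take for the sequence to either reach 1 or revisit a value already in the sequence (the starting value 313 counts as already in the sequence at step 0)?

313 → 3³ + 1³ + 3³ = 55
55 → 5³ + 5³ = 250
250 → 2³ + 5³ + 0³ = 133
133 → 1³ + 3³ + 3³ = 55  — 55 repeats.
That took 4 steps.

4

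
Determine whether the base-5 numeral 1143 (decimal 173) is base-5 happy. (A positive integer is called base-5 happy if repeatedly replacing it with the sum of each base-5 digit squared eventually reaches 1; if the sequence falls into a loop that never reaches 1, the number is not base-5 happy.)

173 = (1,1,4,3)_5 → 1² + 1² + 4² + 3² = 1 + 1 + 16 + 9 = 27
27 = (1,0,2)_5 → 1² + 0² + 2² = 1 + 0 + 4 = 5
5 = (1,0)_5 → 1² + 0² = 1 + 0 = 1  — reached 1.

base-5 happy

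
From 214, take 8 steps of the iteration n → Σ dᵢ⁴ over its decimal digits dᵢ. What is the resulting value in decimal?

1138

214 → 2⁴ + 1⁴ + 4⁴ = 273
273 → 2⁴ + 7⁴ + 3⁴ = 2498
2498 → 2⁴ + 4⁴ + 9⁴ + 8⁴ = 10929
10929 → 1⁴ + 0⁴ + 9⁴ + 2⁴ + 9⁴ = 13139
13139 → 1⁴ + 3⁴ + 1⁴ + 3⁴ + 9⁴ = 6725
6725 → 6⁴ + 7⁴ + 2⁴ + 5⁴ = 4338
4338 → 4⁴ + 3⁴ + 3⁴ + 8⁴ = 4514
4514 → 4⁴ + 5⁴ + 1⁴ + 4⁴ = 1138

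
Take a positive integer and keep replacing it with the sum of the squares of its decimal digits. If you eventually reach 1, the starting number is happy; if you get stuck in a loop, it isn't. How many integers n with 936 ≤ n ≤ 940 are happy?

2

936: 936 → 126 → 41 → 17 → 50 → 25 → 29 → 85 → 89 → 145 → 42 → 20 → 4 → 16 → 37 → 58 → 89  (repeats 89)
937: 937 → 139 → 91 → 82 → 68 → 100 → 1  (reaches 1)
938: 938 → 154 → 42 → 20 → 4 → 16 → 37 → 58 → 89 → 145 → 42  (repeats 42)
939: 939 → 171 → 51 → 26 → 40 → 16 → 37 → 58 → 89 → 145 → 42 → 20 → 4 → 16  (repeats 16)
940: 940 → 97 → 130 → 10 → 1  (reaches 1)
happy: 937, 940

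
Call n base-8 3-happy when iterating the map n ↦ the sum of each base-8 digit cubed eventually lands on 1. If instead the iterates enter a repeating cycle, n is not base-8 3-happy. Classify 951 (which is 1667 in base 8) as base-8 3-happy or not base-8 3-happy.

base-8 3-happy

951 = (1,6,6,7)_8 → 1³ + 6³ + 6³ + 7³ = 776
776 = (1,4,1,0)_8 → 1³ + 4³ + 1³ + 0³ = 66
66 = (1,0,2)_8 → 1³ + 0³ + 2³ = 9
9 = (1,1)_8 → 1³ + 1³ = 2
2 = (2)_8 → 2³ = 8
8 = (1,0)_8 → 1³ + 0³ = 1  — reached 1.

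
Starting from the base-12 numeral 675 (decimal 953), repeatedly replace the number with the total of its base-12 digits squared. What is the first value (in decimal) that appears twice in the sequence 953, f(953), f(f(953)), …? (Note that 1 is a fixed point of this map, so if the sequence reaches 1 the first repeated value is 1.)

953 = (6,7,5)_12 → 6² + 7² + 5² = 110
110 = (9,2)_12 → 9² + 2² = 85
85 = (7,1)_12 → 7² + 1² = 50
50 = (4,2)_12 → 4² + 2² = 20
20 = (1,8)_12 → 1² + 8² = 65
65 = (5,5)_12 → 5² + 5² = 50  — 50 already appeared earlier.

50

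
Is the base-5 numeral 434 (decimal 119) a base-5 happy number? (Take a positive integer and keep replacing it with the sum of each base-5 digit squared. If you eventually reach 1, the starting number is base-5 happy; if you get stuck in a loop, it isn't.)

base-5 happy

119 = (4,3,4)_5 → 4² + 3² + 4² = 41
41 = (1,3,1)_5 → 1² + 3² + 1² = 11
11 = (2,1)_5 → 2² + 1² = 5
5 = (1,0)_5 → 1² + 0² = 1  — reached 1.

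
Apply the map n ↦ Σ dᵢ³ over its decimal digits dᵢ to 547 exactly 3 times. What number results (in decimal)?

547 → 532
532 → 160
160 → 217

217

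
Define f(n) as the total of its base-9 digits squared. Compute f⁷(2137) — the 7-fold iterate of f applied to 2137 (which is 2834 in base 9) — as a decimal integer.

2137 = (2,8,3,4)_9 → 2² + 8² + 3² + 4² = 93
93 = (1,1,3)_9 → 1² + 1² + 3² = 11
11 = (1,2)_9 → 1² + 2² = 5
5 = (5)_9 → 5² = 25
25 = (2,7)_9 → 2² + 7² = 53
53 = (5,8)_9 → 5² + 8² = 89
89 = (1,0,8)_9 → 1² + 0² + 8² = 65

65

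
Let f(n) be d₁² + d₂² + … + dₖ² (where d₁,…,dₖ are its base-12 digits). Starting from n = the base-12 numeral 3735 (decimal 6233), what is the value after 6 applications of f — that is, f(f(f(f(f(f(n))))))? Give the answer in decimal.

6233 = (3,7,3,5)_12 → 3² + 7² + 3² + 5² = 9 + 49 + 9 + 25 = 92
92 = (7,8)_12 → 7² + 8² = 49 + 64 = 113
113 = (9,5)_12 → 9² + 5² = 81 + 25 = 106
106 = (8,10)_12 → 8² + 10² = 64 + 100 = 164
164 = (1,1,8)_12 → 1² + 1² + 8² = 1 + 1 + 64 = 66
66 = (5,6)_12 → 5² + 6² = 25 + 36 = 61

61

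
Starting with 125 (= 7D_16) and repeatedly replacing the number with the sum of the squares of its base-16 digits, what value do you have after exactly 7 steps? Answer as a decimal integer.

181

125 = (7,13)_16 → 7² + 13² = 49 + 169 = 218
218 = (13,10)_16 → 13² + 10² = 169 + 100 = 269
269 = (1,0,13)_16 → 1² + 0² + 13² = 1 + 0 + 169 = 170
170 = (10,10)_16 → 10² + 10² = 100 + 100 = 200
200 = (12,8)_16 → 12² + 8² = 144 + 64 = 208
208 = (13,0)_16 → 13² + 0² = 169 + 0 = 169
169 = (10,9)_16 → 10² + 9² = 100 + 81 = 181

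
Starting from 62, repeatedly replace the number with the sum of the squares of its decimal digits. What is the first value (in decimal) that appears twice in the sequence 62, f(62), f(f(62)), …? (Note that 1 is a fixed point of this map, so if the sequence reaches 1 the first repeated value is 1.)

16

62 → 40
40 → 16
16 → 37
37 → 58
58 → 89
89 → 145
145 → 42
42 → 20
20 → 4
4 → 16  — 16 already appeared earlier.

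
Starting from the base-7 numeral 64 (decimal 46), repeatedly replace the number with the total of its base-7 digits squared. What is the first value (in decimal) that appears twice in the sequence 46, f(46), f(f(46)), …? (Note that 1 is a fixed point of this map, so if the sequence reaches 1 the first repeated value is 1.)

10

46 = (6,4)_7 → 6² + 4² = 52
52 = (1,0,3)_7 → 1² + 0² + 3² = 10
10 = (1,3)_7 → 1² + 3² = 10  — 10 already appeared earlier.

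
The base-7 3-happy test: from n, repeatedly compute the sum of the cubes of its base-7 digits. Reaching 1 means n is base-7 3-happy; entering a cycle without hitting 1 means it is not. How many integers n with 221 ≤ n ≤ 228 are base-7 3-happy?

1

221: 221 → 155 → 29 → 65 → 17 → 35 → 125 → 251 → 341 → 557 → 137 → 197 → 65  (repeats 65)
222: 222 → 216 → 288 → 342 → 648 → 282 → 258 → 342  (repeats 342)
223: 223 → 307 → 433 → 343 → 1  (reaches 1)
224: 224 → 128 → 80 → 92 → 218 → 92  (repeats 92)
225: 225 → 129 → 99 → 9 → 9  (repeats 9)
226: 226 → 136 → 160 → 244 → 496 → 244  (repeats 244)
227: 227 → 155 → 29 → 65 → 17 → 35 → 125 → 251 → 341 → 557 → 137 → 197 → 65  (repeats 65)
228: 228 → 192 → 270 → 216 → 288 → 342 → 648 → 282 → 258 → 342  (repeats 342)
base-7 3-happy: 223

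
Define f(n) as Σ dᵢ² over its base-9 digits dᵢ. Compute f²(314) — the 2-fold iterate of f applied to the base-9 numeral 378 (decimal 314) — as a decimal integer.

314 = (3,7,8)_9 → 3² + 7² + 8² = 122
122 = (1,4,5)_9 → 1² + 4² + 5² = 42

42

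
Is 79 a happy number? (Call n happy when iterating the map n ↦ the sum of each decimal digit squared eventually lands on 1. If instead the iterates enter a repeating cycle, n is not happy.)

happy

79 → 7² + 9² = 130
130 → 1² + 3² + 0² = 10
10 → 1² + 0² = 1  — reached 1.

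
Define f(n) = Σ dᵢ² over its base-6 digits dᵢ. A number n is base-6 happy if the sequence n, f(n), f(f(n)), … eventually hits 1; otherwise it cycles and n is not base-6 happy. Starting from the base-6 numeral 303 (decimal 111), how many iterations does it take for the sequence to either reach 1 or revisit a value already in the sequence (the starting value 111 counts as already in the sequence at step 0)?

111 = (3,0,3)_6 → 3² + 0² + 3² = 18
18 = (3,0)_6 → 3² + 0² = 9
9 = (1,3)_6 → 1² + 3² = 10
10 = (1,4)_6 → 1² + 4² = 17
17 = (2,5)_6 → 2² + 5² = 29
29 = (4,5)_6 → 4² + 5² = 41
41 = (1,0,5)_6 → 1² + 0² + 5² = 26
26 = (4,2)_6 → 4² + 2² = 20
20 = (3,2)_6 → 3² + 2² = 13
13 = (2,1)_6 → 2² + 1² = 5
5 = (5)_6 → 5² = 25
25 = (4,1)_6 → 4² + 1² = 17  — 17 repeats.
That took 12 steps.

12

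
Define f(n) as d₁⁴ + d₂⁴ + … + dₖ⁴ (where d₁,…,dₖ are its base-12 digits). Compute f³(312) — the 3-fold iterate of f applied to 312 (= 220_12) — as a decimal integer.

312 = (2,2,0)_12 → 2⁴ + 2⁴ + 0⁴ = 16 + 16 + 0 = 32
32 = (2,8)_12 → 2⁴ + 8⁴ = 16 + 4096 = 4112
4112 = (2,4,6,8)_12 → 2⁴ + 4⁴ + 6⁴ + 8⁴ = 16 + 256 + 1296 + 4096 = 5664

5664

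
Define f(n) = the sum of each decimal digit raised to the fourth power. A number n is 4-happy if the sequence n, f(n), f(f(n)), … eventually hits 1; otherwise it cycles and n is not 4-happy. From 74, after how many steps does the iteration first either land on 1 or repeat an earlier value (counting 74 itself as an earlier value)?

74 → 7⁴ + 4⁴ = 2401 + 256 = 2657
2657 → 2⁴ + 6⁴ + 5⁴ + 7⁴ = 16 + 1296 + 625 + 2401 = 4338
4338 → 4⁴ + 3⁴ + 3⁴ + 8⁴ = 256 + 81 + 81 + 4096 = 4514
4514 → 4⁴ + 5⁴ + 1⁴ + 4⁴ = 256 + 625 + 1 + 256 = 1138
1138 → 1⁴ + 1⁴ + 3⁴ + 8⁴ = 1 + 1 + 81 + 4096 = 4179
4179 → 4⁴ + 1⁴ + 7⁴ + 9⁴ = 256 + 1 + 2401 + 6561 = 9219
9219 → 9⁴ + 2⁴ + 1⁴ + 9⁴ = 6561 + 16 + 1 + 6561 = 13139
13139 → 1⁴ + 3⁴ + 1⁴ + 3⁴ + 9⁴ = 1 + 81 + 1 + 81 + 6561 = 6725
6725 → 6⁴ + 7⁴ + 2⁴ + 5⁴ = 1296 + 2401 + 16 + 625 = 4338  — 4338 repeats.
That took 9 steps.

9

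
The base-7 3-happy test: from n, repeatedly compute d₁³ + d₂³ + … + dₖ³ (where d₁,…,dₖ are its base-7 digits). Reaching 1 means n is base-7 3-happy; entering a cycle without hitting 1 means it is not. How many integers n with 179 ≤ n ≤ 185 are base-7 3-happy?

1

179: 179 → 155 → 29 → 65 → 17 → 35 → 125 → 251 → 341 → 557 → 137 → 197 → 65  — not base-7 3-happy
180: 180 → 216 → 288 → 342 → 648 → 282 → 258 → 342  — not base-7 3-happy
181: 181 → 307 → 433 → 343 → 1  — base-7 3-happy
182: 182 → 152 → 152  — not base-7 3-happy
183: 183 → 153 → 243 → 405 → 219 → 99 → 9 → 9  — not base-7 3-happy
184: 184 → 160 → 244 → 496 → 244  — not base-7 3-happy
185: 185 → 179 → 155 → 29 → 65 → 17 → 35 → 125 → 251 → 341 → 557 → 137 → 197 → 65  — not base-7 3-happy
base-7 3-happy: 181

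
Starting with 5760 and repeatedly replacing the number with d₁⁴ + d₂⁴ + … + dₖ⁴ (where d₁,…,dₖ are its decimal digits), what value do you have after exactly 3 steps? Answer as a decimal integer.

7938

5760 → 5⁴ + 7⁴ + 6⁴ + 0⁴ = 4322
4322 → 4⁴ + 3⁴ + 2⁴ + 2⁴ = 369
369 → 3⁴ + 6⁴ + 9⁴ = 7938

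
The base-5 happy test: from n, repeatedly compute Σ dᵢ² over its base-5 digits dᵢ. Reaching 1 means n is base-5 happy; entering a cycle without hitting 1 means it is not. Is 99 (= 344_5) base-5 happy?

base-5 happy

99 = (3,4,4)_5 → 3² + 4² + 4² = 9 + 16 + 16 = 41
41 = (1,3,1)_5 → 1² + 3² + 1² = 1 + 9 + 1 = 11
11 = (2,1)_5 → 2² + 1² = 4 + 1 = 5
5 = (1,0)_5 → 1² + 0² = 1 + 0 = 1  — reached 1.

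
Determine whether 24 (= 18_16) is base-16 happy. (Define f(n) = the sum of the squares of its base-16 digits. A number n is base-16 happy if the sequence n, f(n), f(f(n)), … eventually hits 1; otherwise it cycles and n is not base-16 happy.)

24 = (1,8)_16 → 1² + 8² = 65
65 = (4,1)_16 → 4² + 1² = 17
17 = (1,1)_16 → 1² + 1² = 2
2 = (2)_16 → 2² = 4
4 = (4)_16 → 4² = 16
16 = (1,0)_16 → 1² + 0² = 1  — reached 1.

base-16 happy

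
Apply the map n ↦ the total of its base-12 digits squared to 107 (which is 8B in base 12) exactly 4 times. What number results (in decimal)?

107 = (8,11)_12 → 8² + 11² = 185
185 = (1,3,5)_12 → 1² + 3² + 5² = 35
35 = (2,11)_12 → 2² + 11² = 125
125 = (10,5)_12 → 10² + 5² = 125

125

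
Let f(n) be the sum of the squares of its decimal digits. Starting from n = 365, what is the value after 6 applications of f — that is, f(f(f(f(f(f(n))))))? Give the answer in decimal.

365 → 3² + 6² + 5² = 9 + 36 + 25 = 70
70 → 7² + 0² = 49 + 0 = 49
49 → 4² + 9² = 16 + 81 = 97
97 → 9² + 7² = 81 + 49 = 130
130 → 1² + 3² + 0² = 1 + 9 + 0 = 10
10 → 1² + 0² = 1 + 0 = 1

1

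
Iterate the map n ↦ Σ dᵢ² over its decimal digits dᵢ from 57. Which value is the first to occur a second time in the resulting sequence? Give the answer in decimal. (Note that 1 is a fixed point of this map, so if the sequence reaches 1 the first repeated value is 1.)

57 → 74
74 → 65
65 → 61
61 → 37
37 → 58
58 → 89
89 → 145
145 → 42
42 → 20
20 → 4
4 → 16
16 → 37  — 37 already appeared earlier.

37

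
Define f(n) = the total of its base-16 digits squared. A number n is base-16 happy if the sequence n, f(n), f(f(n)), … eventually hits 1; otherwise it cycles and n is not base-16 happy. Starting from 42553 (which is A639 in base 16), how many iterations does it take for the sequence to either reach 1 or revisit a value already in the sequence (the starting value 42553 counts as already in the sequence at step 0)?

42553 = (10,6,3,9)_16 → 10² + 6² + 3² + 9² = 100 + 36 + 9 + 81 = 226
226 = (14,2)_16 → 14² + 2² = 196 + 4 = 200
200 = (12,8)_16 → 12² + 8² = 144 + 64 = 208
208 = (13,0)_16 → 13² + 0² = 169 + 0 = 169
169 = (10,9)_16 → 10² + 9² = 100 + 81 = 181
181 = (11,5)_16 → 11² + 5² = 121 + 25 = 146
146 = (9,2)_16 → 9² + 2² = 81 + 4 = 85
85 = (5,5)_16 → 5² + 5² = 25 + 25 = 50
50 = (3,2)_16 → 3² + 2² = 9 + 4 = 13
13 = (13)_16 → 13² = 169  — 169 repeats.
That took 10 steps.

10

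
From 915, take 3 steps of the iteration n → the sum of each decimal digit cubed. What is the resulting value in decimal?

567

915 → 9³ + 1³ + 5³ = 729 + 1 + 125 = 855
855 → 8³ + 5³ + 5³ = 512 + 125 + 125 = 762
762 → 7³ + 6³ + 2³ = 343 + 216 + 8 = 567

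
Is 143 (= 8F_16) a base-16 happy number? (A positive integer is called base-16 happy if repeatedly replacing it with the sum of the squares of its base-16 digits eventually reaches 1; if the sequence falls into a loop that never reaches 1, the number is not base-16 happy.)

143 = (8,15)_16 → 8² + 15² = 64 + 225 = 289
289 = (1,2,1)_16 → 1² + 2² + 1² = 1 + 4 + 1 = 6
6 = (6)_16 → 6² = 36
36 = (2,4)_16 → 2² + 4² = 4 + 16 = 20
20 = (1,4)_16 → 1² + 4² = 1 + 16 = 17
17 = (1,1)_16 → 1² + 1² = 1 + 1 = 2
2 = (2)_16 → 2² = 4
4 = (4)_16 → 4² = 16
16 = (1,0)_16 → 1² + 0² = 1 + 0 = 1  — reached 1.

base-16 happy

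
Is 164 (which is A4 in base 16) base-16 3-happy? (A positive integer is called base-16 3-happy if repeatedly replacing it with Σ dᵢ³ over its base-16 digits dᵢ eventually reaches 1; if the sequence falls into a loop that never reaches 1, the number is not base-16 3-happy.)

164 = (10,4)_16 → 1064
1064 = (4,2,8)_16 → 584
584 = (2,4,8)_16 → 584  — 584 already seen; the sequence cycles without reaching 1.

not base-16 3-happy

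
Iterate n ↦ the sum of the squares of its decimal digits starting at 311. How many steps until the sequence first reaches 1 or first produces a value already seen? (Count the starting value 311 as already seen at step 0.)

11

311 → 3² + 1² + 1² = 11
11 → 1² + 1² = 2
2 → 2² = 4
4 → 4² = 16
16 → 1² + 6² = 37
37 → 3² + 7² = 58
58 → 5² + 8² = 89
89 → 8² + 9² = 145
145 → 1² + 4² + 5² = 42
42 → 4² + 2² = 20
20 → 2² + 0² = 4  — 4 repeats.
That took 11 steps.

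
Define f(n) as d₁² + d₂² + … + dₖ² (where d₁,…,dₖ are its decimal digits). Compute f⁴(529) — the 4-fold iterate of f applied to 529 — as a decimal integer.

529 → 110
110 → 2
2 → 4
4 → 16

16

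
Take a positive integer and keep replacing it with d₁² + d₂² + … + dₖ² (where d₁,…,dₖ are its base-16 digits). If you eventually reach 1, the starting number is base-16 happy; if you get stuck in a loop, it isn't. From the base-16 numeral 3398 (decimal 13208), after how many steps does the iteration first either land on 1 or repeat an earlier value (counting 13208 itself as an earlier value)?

13208 = (3,3,9,8)_16 → 3² + 3² + 9² + 8² = 9 + 9 + 81 + 64 = 163
163 = (10,3)_16 → 10² + 3² = 100 + 9 = 109
109 = (6,13)_16 → 6² + 13² = 36 + 169 = 205
205 = (12,13)_16 → 12² + 13² = 144 + 169 = 313
313 = (1,3,9)_16 → 1² + 3² + 9² = 1 + 9 + 81 = 91
91 = (5,11)_16 → 5² + 11² = 25 + 121 = 146
146 = (9,2)_16 → 9² + 2² = 81 + 4 = 85
85 = (5,5)_16 → 5² + 5² = 25 + 25 = 50
50 = (3,2)_16 → 3² + 2² = 9 + 4 = 13
13 = (13)_16 → 13² = 169
169 = (10,9)_16 → 10² + 9² = 100 + 81 = 181
181 = (11,5)_16 → 11² + 5² = 121 + 25 = 146  — 146 repeats.
That took 12 steps.

12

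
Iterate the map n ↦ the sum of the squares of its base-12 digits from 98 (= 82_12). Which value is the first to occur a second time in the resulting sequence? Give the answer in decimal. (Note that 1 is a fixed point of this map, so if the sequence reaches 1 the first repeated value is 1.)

98 = (8,2)_12 → 68
68 = (5,8)_12 → 89
89 = (7,5)_12 → 74
74 = (6,2)_12 → 40
40 = (3,4)_12 → 25
25 = (2,1)_12 → 5
5 = (5)_12 → 25  — 25 already appeared earlier.

25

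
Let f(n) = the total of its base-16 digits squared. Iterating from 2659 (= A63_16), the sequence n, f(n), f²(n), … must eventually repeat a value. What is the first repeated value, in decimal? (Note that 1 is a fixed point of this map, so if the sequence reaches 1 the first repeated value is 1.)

2659 = (10,6,3)_16 → 10² + 6² + 3² = 145
145 = (9,1)_16 → 9² + 1² = 82
82 = (5,2)_16 → 5² + 2² = 29
29 = (1,13)_16 → 1² + 13² = 170
170 = (10,10)_16 → 10² + 10² = 200
200 = (12,8)_16 → 12² + 8² = 208
208 = (13,0)_16 → 13² + 0² = 169
169 = (10,9)_16 → 10² + 9² = 181
181 = (11,5)_16 → 11² + 5² = 146
146 = (9,2)_16 → 9² + 2² = 85
85 = (5,5)_16 → 5² + 5² = 50
50 = (3,2)_16 → 3² + 2² = 13
13 = (13)_16 → 13² = 169  — 169 already appeared earlier.

169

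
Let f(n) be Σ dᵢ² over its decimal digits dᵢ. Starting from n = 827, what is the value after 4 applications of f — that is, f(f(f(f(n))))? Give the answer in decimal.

40

827 → 117
117 → 51
51 → 26
26 → 40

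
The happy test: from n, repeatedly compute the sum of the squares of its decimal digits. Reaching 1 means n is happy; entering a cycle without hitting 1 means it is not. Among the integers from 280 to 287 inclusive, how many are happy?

1

280: 280 → 68 → 100 → 1  — happy
281: 281 → 69 → 117 → 51 → 26 → 40 → 16 → 37 → 58 → 89 → 145 → 42 → 20 → 4 → 16  — not happy
282: 282 → 72 → 53 → 34 → 25 → 29 → 85 → 89 → 145 → 42 → 20 → 4 → 16 → 37 → 58 → 89  — not happy
283: 283 → 77 → 98 → 145 → 42 → 20 → 4 → 16 → 37 → 58 → 89 → 145  — not happy
284: 284 → 84 → 80 → 64 → 52 → 29 → 85 → 89 → 145 → 42 → 20 → 4 → 16 → 37 → 58 → 89  — not happy
285: 285 → 93 → 90 → 81 → 65 → 61 → 37 → 58 → 89 → 145 → 42 → 20 → 4 → 16 → 37  — not happy
286: 286 → 104 → 17 → 50 → 25 → 29 → 85 → 89 → 145 → 42 → 20 → 4 → 16 → 37 → 58 → 89  — not happy
287: 287 → 117 → 51 → 26 → 40 → 16 → 37 → 58 → 89 → 145 → 42 → 20 → 4 → 16  — not happy
happy: 280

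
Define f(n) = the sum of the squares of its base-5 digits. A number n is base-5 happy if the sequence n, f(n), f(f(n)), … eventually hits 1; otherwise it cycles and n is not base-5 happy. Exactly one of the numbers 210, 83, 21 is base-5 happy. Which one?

210: 210 → 14 → 20 → 16 → 10 → 4 → 16  — repeats 16 (not base-5 happy)
83: 83 → 19 → 25 → 1  — reaches 1 (base-5 happy)
21: 21 → 17 → 13 → 13  — repeats 13 (not base-5 happy)

83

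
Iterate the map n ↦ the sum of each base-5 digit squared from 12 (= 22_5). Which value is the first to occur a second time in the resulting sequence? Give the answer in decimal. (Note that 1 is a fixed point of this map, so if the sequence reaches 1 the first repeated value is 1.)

12 = (2,2)_5 → 2² + 2² = 8
8 = (1,3)_5 → 1² + 3² = 10
10 = (2,0)_5 → 2² + 0² = 4
4 = (4)_5 → 4² = 16
16 = (3,1)_5 → 3² + 1² = 10  — 10 already appeared earlier.

10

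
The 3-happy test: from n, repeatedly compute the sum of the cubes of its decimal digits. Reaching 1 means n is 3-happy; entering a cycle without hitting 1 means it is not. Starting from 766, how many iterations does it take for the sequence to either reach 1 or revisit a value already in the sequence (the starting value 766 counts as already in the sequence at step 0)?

7

766 → 7³ + 6³ + 6³ = 343 + 216 + 216 = 775
775 → 7³ + 7³ + 5³ = 343 + 343 + 125 = 811
811 → 8³ + 1³ + 1³ = 512 + 1 + 1 = 514
514 → 5³ + 1³ + 4³ = 125 + 1 + 64 = 190
190 → 1³ + 9³ + 0³ = 1 + 729 + 0 = 730
730 → 7³ + 3³ + 0³ = 343 + 27 + 0 = 370
370 → 3³ + 7³ + 0³ = 27 + 343 + 0 = 370  — 370 repeats.
That took 7 steps.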